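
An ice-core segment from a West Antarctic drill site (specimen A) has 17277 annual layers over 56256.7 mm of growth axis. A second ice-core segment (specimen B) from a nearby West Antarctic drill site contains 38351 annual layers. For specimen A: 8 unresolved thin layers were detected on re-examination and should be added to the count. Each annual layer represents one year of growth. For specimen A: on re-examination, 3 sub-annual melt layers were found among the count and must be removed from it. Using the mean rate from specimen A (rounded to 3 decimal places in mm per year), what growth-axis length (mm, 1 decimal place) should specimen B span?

Specimen A: after corrections the count is 17277 − 3 + 8 = 17282 annual layers.
A: Mean rate = 56256.7 mm / 17282 years ≈ 3.255 mm/year.
B's length ≈ 3.255 × 38351 = 124832.5 mm.

124832.5 mm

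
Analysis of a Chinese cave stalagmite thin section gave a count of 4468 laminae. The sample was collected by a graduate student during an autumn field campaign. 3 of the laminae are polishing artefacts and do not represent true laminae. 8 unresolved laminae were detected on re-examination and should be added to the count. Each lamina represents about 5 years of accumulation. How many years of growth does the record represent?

22365 yr

After corrections the count is 4468 − 3 + 8 = 4473 laminae.
4473 laminae at 5 years each span 4473 × 5 = 22365 years.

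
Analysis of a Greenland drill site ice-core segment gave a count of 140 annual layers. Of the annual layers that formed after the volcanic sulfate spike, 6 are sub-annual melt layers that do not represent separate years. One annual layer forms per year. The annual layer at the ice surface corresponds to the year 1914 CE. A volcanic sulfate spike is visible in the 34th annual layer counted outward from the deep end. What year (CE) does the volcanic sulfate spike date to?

The volcanic sulfate spike sits at annual layer 34 from the deep end, so 140 − 34 = 106 annual layers formed after it.
Excluding 6 false annual layers: 106 − 6 = 100.
The annual layer at the ice surface is 1914 CE, so the volcanic sulfate spike dates to 1914 − 100 = 1814 CE.

1814 CE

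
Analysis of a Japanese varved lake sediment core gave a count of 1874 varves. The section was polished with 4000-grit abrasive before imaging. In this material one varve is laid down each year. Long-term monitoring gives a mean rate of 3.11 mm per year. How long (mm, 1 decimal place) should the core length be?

1874 years of growth are recorded.
Length ≈ 3.11 × 1874 = 5828.1 mm.

5828.1 mm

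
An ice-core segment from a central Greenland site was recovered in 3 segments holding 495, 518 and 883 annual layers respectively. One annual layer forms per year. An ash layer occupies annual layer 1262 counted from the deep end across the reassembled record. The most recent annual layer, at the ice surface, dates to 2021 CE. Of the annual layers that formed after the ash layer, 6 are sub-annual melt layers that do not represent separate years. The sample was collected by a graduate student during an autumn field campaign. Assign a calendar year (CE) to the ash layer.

1393 CE

Total annual layers = 495 + 518 + 883 = 1896.
Between annual layer 1262 and the ice surface there are 1896 − 1262 = 634 annual layers.
Excluding 6 false annual layers: 634 − 6 = 628.
The annual layer at the ice surface is 2021 CE, so the ash layer dates to 2021 − 628 = 1393 CE.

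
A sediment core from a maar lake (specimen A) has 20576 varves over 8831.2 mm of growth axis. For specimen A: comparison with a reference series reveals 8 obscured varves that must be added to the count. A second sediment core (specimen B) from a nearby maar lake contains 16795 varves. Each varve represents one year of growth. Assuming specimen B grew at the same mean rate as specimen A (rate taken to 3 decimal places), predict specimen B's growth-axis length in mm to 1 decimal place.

7205.1 mm

Specimen A: adjusted count: 20576 + 8 = 20584 varves.
A: Mean rate = 8831.2 mm / 20584 years ≈ 0.429 mm/year.
B's length ≈ 0.429 × 16795 = 7205.1 mm.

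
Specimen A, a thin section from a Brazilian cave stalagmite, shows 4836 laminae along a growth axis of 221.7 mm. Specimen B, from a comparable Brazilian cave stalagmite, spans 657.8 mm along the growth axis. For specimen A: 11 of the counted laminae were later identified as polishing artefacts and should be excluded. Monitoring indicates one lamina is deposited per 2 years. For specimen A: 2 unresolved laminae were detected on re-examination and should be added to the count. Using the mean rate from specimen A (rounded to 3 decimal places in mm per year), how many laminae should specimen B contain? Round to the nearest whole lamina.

Specimen A: after corrections the count is 4836 − 11 + 2 = 4827 laminae.
Specimen A: 4827 laminae at 2 years each span 4827 × 2 = 9654 years.
A: Extension rate ≈ 221.7 / 9654 = 0.023 mm/year.
B spans 657.8 / 0.023 = 28600.00 years; at 2 years per lamina that is 28600.00 / 2 ≈ 14300 laminae.

14300 laminae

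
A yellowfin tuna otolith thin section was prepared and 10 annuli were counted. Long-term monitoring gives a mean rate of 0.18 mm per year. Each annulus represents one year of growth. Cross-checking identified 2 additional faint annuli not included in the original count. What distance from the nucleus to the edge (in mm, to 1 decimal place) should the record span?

2.2 mm

True annulus count = 10 + 2 = 12.
Predicted length = 0.18 mm/year × 12 years = 2.2 mm.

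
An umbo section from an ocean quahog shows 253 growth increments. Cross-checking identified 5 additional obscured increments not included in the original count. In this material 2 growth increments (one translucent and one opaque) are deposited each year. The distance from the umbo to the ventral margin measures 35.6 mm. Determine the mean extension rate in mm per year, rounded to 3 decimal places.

After corrections the count is 253 + 5 = 258 growth increments.
Dividing by 2 growth increments per year: 258 / 2 = 129 years.
Mean rate = 35.6 mm / 129 years ≈ 0.276 mm per year.

0.276 mm per year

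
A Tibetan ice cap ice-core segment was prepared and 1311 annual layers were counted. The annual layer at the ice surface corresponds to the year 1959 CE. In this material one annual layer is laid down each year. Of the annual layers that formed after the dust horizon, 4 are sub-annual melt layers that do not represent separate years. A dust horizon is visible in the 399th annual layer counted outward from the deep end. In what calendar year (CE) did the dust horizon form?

Between annual layer 399 and the ice surface there are 1311 − 399 = 912 annual layers.
912 − 4 false = 908 true annual layers after the dust horizon.
The annual layer at the ice surface is 1959 CE, so the dust horizon dates to 1959 − 908 = 1051 CE.

1051 CE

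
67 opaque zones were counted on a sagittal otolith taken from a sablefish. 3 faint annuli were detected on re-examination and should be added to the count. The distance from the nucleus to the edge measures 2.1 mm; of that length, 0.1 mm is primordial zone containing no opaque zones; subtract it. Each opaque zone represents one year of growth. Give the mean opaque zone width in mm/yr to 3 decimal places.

0.029 mm/yr

After corrections the count is 67 + 3 = 70 opaque zones.
Removing the 0.1 mm offcut leaves 2.1 − 0.1 = 2.0 mm.
2.0 mm over 70 years gives 2.0 / 70 ≈ 0.029 mm/yr.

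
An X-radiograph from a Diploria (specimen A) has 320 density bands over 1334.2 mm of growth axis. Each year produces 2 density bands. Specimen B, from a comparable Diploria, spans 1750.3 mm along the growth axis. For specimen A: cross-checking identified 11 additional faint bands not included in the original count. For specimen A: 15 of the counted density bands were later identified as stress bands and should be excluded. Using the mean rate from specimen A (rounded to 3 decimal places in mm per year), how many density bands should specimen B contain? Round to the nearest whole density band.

415 density bands

Specimen A: correcting the raw count gives 320 − 15 + 11 = 316 true density bands.
Specimen A: dividing by 2 density bands per year: 316 / 2 = 158 years.
A: 1334.2 mm over 158 years gives 1334.2 / 158 ≈ 8.444 mm/yr.
Specimen B: 1750.3 mm / 8.444 mm per year = 207.28 years; at 2 density bands per year that is 207.28 × 2 ≈ 415 density bands.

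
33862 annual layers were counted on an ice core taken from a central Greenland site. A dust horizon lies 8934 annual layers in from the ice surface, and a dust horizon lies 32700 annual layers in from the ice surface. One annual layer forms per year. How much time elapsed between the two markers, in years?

23766 yr

Separation: 32700 − 8934 = 23766 annual layers.
At one annual layer per year, 23766 years elapsed between them.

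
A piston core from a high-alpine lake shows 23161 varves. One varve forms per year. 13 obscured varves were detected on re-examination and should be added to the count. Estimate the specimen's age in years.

23174 years

Correcting the raw count gives 23161 + 13 = 23174 true varves.
With a one-to-one varve periodicity this is 23174 years.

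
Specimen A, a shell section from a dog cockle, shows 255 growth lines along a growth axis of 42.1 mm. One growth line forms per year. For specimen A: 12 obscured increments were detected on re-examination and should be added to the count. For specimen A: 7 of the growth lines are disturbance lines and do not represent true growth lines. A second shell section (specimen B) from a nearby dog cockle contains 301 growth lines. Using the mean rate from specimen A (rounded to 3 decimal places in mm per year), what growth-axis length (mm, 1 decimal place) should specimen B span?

Specimen A: after corrections the count is 255 − 7 + 12 = 260 growth lines.
A: 42.1 mm over 260 years gives 42.1 / 260 ≈ 0.162 mm per year.
Length of B = 0.162 × 301 = 48.8 mm.

48.8 mm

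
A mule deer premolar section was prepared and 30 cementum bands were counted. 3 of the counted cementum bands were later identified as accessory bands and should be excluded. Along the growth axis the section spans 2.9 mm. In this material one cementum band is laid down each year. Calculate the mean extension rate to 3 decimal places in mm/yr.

Adjusted count: 30 − 3 = 27 cementum bands.
2.9 mm over 27 years gives 2.9 / 27 ≈ 0.107 mm/yr.

0.107 mm/yr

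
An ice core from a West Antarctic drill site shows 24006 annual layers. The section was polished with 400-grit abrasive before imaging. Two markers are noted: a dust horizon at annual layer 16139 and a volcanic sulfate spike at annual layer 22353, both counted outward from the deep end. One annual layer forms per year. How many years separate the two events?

6214 years

Separation: 22353 − 16139 = 6214 annual layers.
At one annual layer per year, 6214 years elapsed between them.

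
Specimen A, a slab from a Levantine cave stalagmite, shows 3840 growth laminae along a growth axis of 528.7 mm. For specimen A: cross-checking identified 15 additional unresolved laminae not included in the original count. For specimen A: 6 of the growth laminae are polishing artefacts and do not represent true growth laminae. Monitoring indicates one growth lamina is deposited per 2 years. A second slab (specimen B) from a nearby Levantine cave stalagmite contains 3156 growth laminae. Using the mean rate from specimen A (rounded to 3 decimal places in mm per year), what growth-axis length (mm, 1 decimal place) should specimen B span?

Specimen A: correcting the raw count gives 3840 − 6 + 15 = 3849 true growth laminae.
Specimen A: multiplying by 2 years per growth lamina: 3849 × 2 = 7698 years.
A: Mean rate = 528.7 mm / 7698 years ≈ 0.069 mm per year.
Specimen B: multiplying by 2 years per growth lamina: 3156 × 2 = 6312 years. For B, 0.069 mm/year × 6312 years = 435.5 mm.

435.5 mm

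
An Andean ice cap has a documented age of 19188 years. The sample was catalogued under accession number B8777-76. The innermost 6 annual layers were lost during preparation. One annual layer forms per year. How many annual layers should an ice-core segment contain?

19182 annual layers

One annual layer per year gives 19188 annual layers over 19188 years.
19188 − 6 missed = 19182 annual layers expected in the prepared section.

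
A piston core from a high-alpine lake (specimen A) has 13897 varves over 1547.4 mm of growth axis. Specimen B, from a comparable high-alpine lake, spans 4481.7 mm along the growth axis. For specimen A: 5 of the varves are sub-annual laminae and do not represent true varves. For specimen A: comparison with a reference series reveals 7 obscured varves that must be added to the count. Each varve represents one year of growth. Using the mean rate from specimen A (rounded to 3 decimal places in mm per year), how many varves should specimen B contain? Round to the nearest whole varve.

Specimen A: adjusted count: 13897 − 5 + 7 = 13899 varves.
A: Extension rate ≈ 1547.4 / 13899 = 0.111 mm per year.
B spans 4481.7 / 0.111 = 40375.68 years ≈ 40376 varves.

40376 varves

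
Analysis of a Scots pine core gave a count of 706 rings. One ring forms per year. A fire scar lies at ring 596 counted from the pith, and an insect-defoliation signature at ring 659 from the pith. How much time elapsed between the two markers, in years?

63 yr

Separation: 659 − 596 = 63 rings.
One ring per year makes the interval 63 years.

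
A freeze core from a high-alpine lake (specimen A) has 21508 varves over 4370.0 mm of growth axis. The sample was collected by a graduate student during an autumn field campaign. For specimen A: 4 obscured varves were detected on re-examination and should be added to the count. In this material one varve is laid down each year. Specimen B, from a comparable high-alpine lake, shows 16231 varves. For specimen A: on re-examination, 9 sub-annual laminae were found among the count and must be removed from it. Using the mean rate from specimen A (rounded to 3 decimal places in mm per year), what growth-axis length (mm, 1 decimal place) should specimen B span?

Specimen A: correcting the raw count gives 21508 − 9 + 4 = 21503 true varves.
A: Extension rate ≈ 4370.0 / 21503 = 0.203 mm per year.
For B, 0.203 mm/year × 16231 years = 3294.9 mm.

3294.9 mm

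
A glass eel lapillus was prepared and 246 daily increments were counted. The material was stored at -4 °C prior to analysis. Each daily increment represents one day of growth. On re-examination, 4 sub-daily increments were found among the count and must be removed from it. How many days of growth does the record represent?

True daily increment count = 246 − 4 = 242.
With a one-to-one daily increment periodicity this is 242 days.

242 d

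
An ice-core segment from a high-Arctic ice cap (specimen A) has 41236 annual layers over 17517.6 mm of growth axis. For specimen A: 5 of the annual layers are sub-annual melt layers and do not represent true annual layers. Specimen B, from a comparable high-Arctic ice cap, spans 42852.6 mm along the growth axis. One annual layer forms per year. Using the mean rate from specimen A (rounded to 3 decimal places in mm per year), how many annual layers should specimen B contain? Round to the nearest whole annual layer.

100830 annual layers

Specimen A: after corrections the count is 41236 − 5 = 41231 annual layers.
A: 17517.6 mm over 41231 years gives 17517.6 / 41231 ≈ 0.425 mm/yr.
For B, 42852.6 / 0.425 = 100829.65 years ≈ 100830 annual layers.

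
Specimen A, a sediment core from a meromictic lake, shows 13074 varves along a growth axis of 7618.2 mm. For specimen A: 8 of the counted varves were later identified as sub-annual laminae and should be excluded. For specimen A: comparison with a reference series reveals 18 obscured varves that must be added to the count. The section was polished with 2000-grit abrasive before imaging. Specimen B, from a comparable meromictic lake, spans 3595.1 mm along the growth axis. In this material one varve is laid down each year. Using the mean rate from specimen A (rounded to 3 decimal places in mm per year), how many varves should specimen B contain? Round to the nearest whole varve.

6177 varves

Specimen A: correcting the raw count gives 13074 − 8 + 18 = 13084 true varves.
A: Extension rate ≈ 7618.2 / 13084 = 0.582 mm per year.
For B, 3595.1 / 0.582 = 6177.15 years ≈ 6177 varves.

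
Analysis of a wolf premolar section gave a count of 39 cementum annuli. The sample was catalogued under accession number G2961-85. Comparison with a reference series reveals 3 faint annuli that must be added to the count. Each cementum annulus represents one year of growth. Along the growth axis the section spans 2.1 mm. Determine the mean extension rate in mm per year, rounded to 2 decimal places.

0.05 mm per year

Correcting the raw count gives 39 + 3 = 42 true cementum annuli.
Mean rate = 2.1 mm / 42 years ≈ 0.05 mm per year.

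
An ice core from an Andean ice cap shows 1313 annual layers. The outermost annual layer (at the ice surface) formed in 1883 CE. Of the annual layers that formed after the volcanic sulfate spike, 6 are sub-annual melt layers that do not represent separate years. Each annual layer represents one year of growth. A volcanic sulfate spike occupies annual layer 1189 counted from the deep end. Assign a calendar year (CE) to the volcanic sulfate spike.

1765 CE

1313 − 1189 = 124 annual layers lie beyond the volcanic sulfate spike toward the ice surface.
Excluding 6 false annual layers: 124 − 6 = 118.
The annual layer at the ice surface is 1883 CE, so the volcanic sulfate spike dates to 1883 − 118 = 1765 CE.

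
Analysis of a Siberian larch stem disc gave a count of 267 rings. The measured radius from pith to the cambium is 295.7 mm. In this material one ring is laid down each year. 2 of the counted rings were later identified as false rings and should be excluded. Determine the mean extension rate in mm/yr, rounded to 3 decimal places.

Correcting the raw count gives 267 − 2 = 265 true rings.
295.7 mm over 265 years gives 295.7 / 265 ≈ 1.116 mm/yr.

1.116 mm/yr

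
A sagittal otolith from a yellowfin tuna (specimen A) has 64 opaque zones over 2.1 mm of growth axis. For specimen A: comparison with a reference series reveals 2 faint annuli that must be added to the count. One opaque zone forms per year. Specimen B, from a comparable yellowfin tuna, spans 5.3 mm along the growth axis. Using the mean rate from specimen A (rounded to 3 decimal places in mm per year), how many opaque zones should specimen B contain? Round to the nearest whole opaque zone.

166 opaque zones

Specimen A: adjusted count: 64 + 2 = 66 opaque zones.
A: 2.1 mm over 66 years gives 2.1 / 66 ≈ 0.032 mm/yr.
For B, 5.3 / 0.032 = 165.62 years ≈ 166 opaque zones.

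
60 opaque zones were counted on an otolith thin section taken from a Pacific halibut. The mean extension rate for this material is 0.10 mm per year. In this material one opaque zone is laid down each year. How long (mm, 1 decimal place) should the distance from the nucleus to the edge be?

6.0 mm

60 years of growth are recorded.
Predicted length = 0.10 mm/year × 60 years = 6.0 mm.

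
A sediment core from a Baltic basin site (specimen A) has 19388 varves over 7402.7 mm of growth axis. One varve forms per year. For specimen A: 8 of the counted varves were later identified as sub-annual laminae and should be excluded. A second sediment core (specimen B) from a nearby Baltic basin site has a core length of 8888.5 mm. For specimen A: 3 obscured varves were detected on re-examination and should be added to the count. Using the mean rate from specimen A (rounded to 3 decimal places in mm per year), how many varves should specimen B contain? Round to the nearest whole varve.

23268 varves

Specimen A: after corrections the count is 19388 − 8 + 3 = 19383 varves.
A: Extension rate ≈ 7402.7 / 19383 = 0.382 mm/year.
For B, 8888.5 / 0.382 = 23268.32 years ≈ 23268 varves.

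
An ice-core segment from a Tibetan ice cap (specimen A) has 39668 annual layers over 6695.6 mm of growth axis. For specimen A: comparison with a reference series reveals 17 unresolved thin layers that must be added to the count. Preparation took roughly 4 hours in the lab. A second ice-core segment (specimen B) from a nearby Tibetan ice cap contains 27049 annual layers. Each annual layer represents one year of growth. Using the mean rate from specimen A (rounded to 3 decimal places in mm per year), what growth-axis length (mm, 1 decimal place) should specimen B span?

Specimen A: correcting the raw count gives 39668 + 17 = 39685 true annual layers.
A: Mean rate = 6695.6 mm / 39685 years ≈ 0.169 mm/year.
Length of B = 0.169 × 27049 = 4571.3 mm.

4571.3 mm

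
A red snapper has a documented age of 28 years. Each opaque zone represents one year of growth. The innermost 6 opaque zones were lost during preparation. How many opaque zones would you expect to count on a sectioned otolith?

22 opaque zones

At one opaque zone per year, 28 years correspond to 28 opaque zones.
28 − 6 missed = 22 opaque zones expected in the prepared section.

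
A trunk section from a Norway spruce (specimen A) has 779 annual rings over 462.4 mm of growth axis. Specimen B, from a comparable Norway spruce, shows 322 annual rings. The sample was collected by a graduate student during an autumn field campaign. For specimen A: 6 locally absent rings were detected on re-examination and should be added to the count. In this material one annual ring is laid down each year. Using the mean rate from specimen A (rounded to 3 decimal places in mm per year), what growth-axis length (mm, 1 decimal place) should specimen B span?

Specimen A: adjusted count: 779 + 6 = 785 annual rings.
A: 462.4 mm over 785 years gives 462.4 / 785 ≈ 0.589 mm/year.
For B, 0.589 mm/year × 322 years = 189.7 mm.

189.7 mm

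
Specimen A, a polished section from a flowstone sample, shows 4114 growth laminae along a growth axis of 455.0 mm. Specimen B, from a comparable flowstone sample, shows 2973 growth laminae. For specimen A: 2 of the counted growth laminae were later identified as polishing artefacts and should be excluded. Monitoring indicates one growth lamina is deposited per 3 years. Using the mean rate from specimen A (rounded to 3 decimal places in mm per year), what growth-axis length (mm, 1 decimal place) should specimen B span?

Specimen A: after corrections the count is 4114 − 2 = 4112 growth laminae.
Specimen A: 4112 growth laminae at 3 years each span 4112 × 3 = 12336 years.
A: Extension rate ≈ 455.0 / 12336 = 0.037 mm/year.
Specimen B: at 3 years per growth lamina, 2973 × 3 = 8919 years. Length of B = 0.037 × 8919 = 330.0 mm.

330.0 mm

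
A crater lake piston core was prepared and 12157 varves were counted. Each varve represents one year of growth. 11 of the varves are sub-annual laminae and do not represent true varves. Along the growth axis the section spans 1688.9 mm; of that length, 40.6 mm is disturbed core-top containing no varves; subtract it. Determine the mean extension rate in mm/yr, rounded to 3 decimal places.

0.136 mm/yr

True varve count = 12157 − 11 = 12146.
The growth record spans 1688.9 − 40.6 = 1648.3 mm.
Mean rate = 1648.3 mm / 12146 years ≈ 0.136 mm/yr.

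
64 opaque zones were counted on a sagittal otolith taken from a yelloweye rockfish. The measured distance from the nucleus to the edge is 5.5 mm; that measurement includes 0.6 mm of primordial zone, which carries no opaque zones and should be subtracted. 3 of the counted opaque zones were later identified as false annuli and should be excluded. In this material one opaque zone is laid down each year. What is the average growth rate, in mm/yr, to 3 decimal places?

Correcting the raw count gives 64 − 3 = 61 true opaque zones.
The growth record spans 5.5 − 0.6 = 4.9 mm.
4.9 mm over 61 years gives 4.9 / 61 ≈ 0.080 mm/yr.

0.080 mm/yr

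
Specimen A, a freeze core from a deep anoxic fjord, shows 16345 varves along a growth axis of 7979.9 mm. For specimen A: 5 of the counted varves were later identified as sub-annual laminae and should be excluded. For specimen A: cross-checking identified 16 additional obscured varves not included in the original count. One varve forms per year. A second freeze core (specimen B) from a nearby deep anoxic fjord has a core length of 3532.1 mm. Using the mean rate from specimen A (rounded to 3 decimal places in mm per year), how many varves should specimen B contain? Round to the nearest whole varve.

Specimen A: adjusted count: 16345 − 5 + 16 = 16356 varves.
A: 7979.9 mm over 16356 years gives 7979.9 / 16356 ≈ 0.488 mm per year.
For B, 3532.1 / 0.488 = 7237.91 years ≈ 7238 varves.

7238 varves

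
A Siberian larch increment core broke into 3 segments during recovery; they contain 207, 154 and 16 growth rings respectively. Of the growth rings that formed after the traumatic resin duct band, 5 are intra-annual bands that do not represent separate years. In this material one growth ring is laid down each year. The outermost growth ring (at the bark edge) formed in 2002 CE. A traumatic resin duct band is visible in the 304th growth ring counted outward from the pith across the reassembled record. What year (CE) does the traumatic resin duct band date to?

1934 CE

Total growth rings = 207 + 154 + 16 = 377.
377 − 304 = 73 growth rings lie beyond the traumatic resin duct band toward the bark edge.
Excluding 5 false growth rings: 73 − 5 = 68.
The growth ring at the bark edge is 2002 CE, so the traumatic resin duct band dates to 2002 − 68 = 1934 CE.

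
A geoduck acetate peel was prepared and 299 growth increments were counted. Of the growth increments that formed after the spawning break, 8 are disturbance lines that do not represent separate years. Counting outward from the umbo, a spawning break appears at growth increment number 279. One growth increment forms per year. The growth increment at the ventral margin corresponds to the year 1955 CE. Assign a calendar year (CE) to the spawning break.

299 − 279 = 20 growth increments lie beyond the spawning break toward the ventral margin.
Excluding 8 false growth increments: 20 − 8 = 12.
The growth increment at the ventral margin is 1955 CE, so the spawning break dates to 1955 − 12 = 1943 CE.

1943 CE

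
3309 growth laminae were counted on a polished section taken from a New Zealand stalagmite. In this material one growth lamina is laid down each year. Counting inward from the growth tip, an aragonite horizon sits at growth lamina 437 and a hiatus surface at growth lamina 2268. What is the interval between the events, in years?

1831 years

Separation: 2268 − 437 = 1831 growth laminae.
That is 1831 years at one growth lamina per year.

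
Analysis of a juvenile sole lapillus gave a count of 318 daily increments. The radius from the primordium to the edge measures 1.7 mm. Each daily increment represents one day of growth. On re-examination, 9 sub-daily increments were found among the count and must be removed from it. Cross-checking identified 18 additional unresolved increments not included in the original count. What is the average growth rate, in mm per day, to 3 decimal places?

0.005 mm per day

True daily increment count = 318 − 9 + 18 = 327.
Mean rate = 1.7 mm / 327 days ≈ 0.005 mm per day.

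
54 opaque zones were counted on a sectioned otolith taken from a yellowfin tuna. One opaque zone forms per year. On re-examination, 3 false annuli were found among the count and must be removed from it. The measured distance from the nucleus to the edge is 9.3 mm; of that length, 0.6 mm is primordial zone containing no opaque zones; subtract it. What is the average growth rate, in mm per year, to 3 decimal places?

0.171 mm per year

Adjusted count: 54 − 3 = 51 opaque zones.
The growth record spans 9.3 − 0.6 = 8.7 mm.
Mean rate = 8.7 mm / 51 years ≈ 0.171 mm per year.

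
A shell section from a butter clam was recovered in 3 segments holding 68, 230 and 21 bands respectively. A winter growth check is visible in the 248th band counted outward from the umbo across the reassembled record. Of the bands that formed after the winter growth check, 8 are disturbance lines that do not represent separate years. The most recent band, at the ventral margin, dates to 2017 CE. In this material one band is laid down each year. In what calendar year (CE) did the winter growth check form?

Total bands = 68 + 230 + 21 = 319.
319 − 248 = 71 bands lie beyond the winter growth check toward the ventral margin.
Excluding 8 false bands: 71 − 8 = 63.
Counting back 63 years from 2017 CE places the winter growth check in 2017 − 63 = 1954 CE.

1954 CE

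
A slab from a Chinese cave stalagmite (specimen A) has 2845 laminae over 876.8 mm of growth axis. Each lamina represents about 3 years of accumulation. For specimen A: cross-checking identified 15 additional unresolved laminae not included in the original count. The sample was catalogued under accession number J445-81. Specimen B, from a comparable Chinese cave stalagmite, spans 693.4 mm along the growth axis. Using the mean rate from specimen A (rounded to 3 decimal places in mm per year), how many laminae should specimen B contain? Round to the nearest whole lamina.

Specimen A: after corrections the count is 2845 + 15 = 2860 laminae.
Specimen A: multiplying by 3 years per lamina: 2860 × 3 = 8580 years.
A: Mean rate = 876.8 mm / 8580 years ≈ 0.102 mm/yr.
B spans 693.4 / 0.102 = 6798.04 years; at 3 years per lamina that is 6798.04 / 3 ≈ 2266 laminae.

2266 laminae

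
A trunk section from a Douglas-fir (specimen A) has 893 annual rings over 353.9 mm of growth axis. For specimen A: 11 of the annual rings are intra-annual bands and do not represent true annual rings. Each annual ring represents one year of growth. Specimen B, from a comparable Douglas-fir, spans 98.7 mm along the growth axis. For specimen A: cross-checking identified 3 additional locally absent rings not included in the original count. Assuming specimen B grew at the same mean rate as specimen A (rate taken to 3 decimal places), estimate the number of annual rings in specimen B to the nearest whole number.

Specimen A: true annual ring count = 893 − 11 + 3 = 885.
A: 353.9 mm over 885 years gives 353.9 / 885 ≈ 0.400 mm/yr.
Specimen B: 98.7 mm / 0.400 mm per year = 246.75 years ≈ 247 annual rings.

247 annual rings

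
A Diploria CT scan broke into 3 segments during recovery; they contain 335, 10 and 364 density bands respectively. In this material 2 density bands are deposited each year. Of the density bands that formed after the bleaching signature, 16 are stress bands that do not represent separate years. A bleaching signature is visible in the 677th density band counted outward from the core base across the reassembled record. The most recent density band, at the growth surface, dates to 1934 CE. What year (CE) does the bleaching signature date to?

1926 CE

Total density bands = 335 + 10 + 364 = 709.
709 − 677 = 32 density bands lie beyond the bleaching signature toward the growth surface.
Excluding 16 false density bands: 32 − 16 = 16.
16 density bands at 2 per year is 16 / 2 = 8 years.
The density band at the growth surface is 1934 CE, so the bleaching signature dates to 1934 − 8 = 1926 CE.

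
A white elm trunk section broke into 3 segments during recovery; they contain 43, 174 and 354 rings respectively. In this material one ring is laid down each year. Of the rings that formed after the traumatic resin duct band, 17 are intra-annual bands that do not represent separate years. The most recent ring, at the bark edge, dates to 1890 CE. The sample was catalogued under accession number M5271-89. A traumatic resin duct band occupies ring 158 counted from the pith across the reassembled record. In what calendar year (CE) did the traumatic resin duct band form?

Total rings = 43 + 174 + 354 = 571.
The traumatic resin duct band sits at ring 158 from the pith, so 571 − 158 = 413 rings formed after it.
Removing the 17 false rings leaves 413 − 17 = 396 true rings beyond the traumatic resin duct band.
1890 − 396 = 1494 CE.

1494 CE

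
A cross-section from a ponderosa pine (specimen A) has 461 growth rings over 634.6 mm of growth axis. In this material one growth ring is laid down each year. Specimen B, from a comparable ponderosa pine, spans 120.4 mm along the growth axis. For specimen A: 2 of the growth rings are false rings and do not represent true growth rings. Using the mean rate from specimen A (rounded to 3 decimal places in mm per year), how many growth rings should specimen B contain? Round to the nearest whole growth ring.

87 growth rings

Specimen A: correcting the raw count gives 461 − 2 = 459 true growth rings.
A: Extension rate ≈ 634.6 / 459 = 1.383 mm/yr.
B spans 120.4 / 1.383 = 87.06 years ≈ 87 growth rings.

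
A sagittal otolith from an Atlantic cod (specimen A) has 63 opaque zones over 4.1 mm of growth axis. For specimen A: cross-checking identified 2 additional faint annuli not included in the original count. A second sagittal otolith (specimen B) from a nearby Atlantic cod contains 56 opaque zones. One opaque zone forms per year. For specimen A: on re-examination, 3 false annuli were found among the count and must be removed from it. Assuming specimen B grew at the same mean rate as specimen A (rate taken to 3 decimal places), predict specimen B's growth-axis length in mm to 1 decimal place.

Specimen A: adjusted count: 63 − 3 + 2 = 62 opaque zones.
A: Mean rate = 4.1 mm / 62 years ≈ 0.066 mm/yr.
For B, 0.066 mm/year × 56 years = 3.7 mm.

3.7 mm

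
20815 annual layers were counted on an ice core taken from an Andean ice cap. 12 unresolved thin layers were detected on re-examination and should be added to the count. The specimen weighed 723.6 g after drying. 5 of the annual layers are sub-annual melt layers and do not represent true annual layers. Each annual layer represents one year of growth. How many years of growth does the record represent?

20822 yr

Correcting the raw count gives 20815 − 5 + 12 = 20822 true annual layers.
One annual layer per year makes the duration 20822 years.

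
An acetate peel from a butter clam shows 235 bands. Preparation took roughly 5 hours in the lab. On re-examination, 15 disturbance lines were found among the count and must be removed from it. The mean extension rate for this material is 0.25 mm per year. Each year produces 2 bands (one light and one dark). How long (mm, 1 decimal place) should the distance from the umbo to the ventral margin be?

27.5 mm

After corrections the count is 235 − 15 = 220 bands.
220 bands at 2 per year is 220 / 2 = 110 years.
110 years at 0.25 mm/year gives 0.25 × 110 = 27.5 mm.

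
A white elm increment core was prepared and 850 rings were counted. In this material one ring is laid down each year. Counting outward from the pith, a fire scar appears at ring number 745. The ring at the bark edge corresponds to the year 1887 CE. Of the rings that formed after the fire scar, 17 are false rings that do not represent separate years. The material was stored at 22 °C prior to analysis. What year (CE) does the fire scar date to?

1799 CE

850 − 745 = 105 rings lie beyond the fire scar toward the bark edge.
Excluding 17 false rings: 105 − 17 = 88.
1887 − 88 = 1799 CE.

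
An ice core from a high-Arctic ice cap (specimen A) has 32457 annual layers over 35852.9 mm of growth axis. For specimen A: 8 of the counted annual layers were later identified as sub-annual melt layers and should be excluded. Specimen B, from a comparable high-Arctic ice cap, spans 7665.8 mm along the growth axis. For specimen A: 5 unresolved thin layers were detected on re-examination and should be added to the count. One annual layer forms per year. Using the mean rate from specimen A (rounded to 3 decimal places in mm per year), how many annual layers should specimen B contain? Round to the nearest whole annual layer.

Specimen A: correcting the raw count gives 32457 − 8 + 5 = 32454 true annual layers.
A: Extension rate ≈ 35852.9 / 32454 = 1.105 mm per year.
Specimen B: 7665.8 mm / 1.105 mm per year = 6937.38 years ≈ 6937 annual layers.

6937 annual layers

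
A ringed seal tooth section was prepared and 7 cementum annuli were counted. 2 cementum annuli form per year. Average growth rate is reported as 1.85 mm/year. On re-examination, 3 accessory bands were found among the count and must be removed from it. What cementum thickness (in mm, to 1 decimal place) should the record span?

Correcting the raw count gives 7 − 3 = 4 true cementum annuli.
4 cementum annuli at 2 per year is 4 / 2 = 2 years.
2 years at 1.85 mm/year gives 1.85 × 2 = 3.7 mm.

3.7 mm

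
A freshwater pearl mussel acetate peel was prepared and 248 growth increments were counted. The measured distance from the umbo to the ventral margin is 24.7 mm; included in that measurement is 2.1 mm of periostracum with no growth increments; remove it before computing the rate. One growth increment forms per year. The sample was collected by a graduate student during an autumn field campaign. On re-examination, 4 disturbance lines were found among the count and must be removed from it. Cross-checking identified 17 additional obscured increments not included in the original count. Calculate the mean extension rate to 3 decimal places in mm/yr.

0.087 mm/yr

Adjusted count: 248 − 4 + 17 = 261 growth increments.
Net length = 24.7 − 2.1 = 22.6 mm.
Extension rate ≈ 22.6 / 261 = 0.087 mm/yr.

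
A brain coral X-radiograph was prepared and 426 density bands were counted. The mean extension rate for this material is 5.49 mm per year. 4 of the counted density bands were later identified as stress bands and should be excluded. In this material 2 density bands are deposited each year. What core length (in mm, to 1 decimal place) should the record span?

Correcting the raw count gives 426 − 4 = 422 true density bands.
422 density bands at 2 per year is 422 / 2 = 211 years.
Predicted length = 5.49 mm/year × 211 years = 1158.4 mm.

1158.4 mm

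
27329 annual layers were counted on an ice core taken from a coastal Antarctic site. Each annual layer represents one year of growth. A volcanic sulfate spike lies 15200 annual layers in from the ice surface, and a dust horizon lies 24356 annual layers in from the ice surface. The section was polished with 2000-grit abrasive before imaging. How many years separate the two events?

9156 years

Separation: 24356 − 15200 = 9156 annual layers.
That is 9156 years at one annual layer per year.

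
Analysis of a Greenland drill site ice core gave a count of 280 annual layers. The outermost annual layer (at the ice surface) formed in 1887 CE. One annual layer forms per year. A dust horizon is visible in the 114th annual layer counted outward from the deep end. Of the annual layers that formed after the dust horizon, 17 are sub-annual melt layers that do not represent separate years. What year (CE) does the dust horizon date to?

1738 CE

Between annual layer 114 and the ice surface there are 280 − 114 = 166 annual layers.
Removing the 17 false annual layers leaves 166 − 17 = 149 true annual layers beyond the dust horizon.
Counting back 149 years from 1887 CE places the dust horizon in 1887 − 149 = 1738 CE.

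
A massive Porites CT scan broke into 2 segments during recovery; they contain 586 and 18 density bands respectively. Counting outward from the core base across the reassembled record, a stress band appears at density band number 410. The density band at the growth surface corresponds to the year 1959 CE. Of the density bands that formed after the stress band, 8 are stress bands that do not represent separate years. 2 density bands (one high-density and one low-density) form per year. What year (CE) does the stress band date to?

Total density bands = 586 + 18 = 604.
604 − 410 = 194 density bands lie beyond the stress band toward the growth surface.
Excluding 8 false density bands: 194 − 8 = 186.
186 density bands at 2 per year is 186 / 2 = 93 years.
Counting back 93 years from 1959 CE places the stress band in 1959 − 93 = 1866 CE.

1866 CE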